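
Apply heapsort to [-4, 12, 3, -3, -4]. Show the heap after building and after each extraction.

Build heap: [12, -3, 3, -4, -4]
Extract 12: [3, -3, -4, -4, 12]
Extract 3: [-3, -4, -4, 3, 12]
Extract -3: [-4, -4, -3, 3, 12]
Extract -4: [-4, -4, -3, 3, 12]


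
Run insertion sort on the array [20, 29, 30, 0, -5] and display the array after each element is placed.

First element 20 is already 'sorted'
Insert 29: shifted 0 elements -> [20, 29, 30, 0, -5]
Insert 30: shifted 0 elements -> [20, 29, 30, 0, -5]
Insert 0: shifted 3 elements -> [0, 20, 29, 30, -5]
Insert -5: shifted 4 elements -> [-5, 0, 20, 29, 30]


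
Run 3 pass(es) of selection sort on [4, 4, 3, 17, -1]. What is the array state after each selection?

Pass 1: Select minimum -1 at index 4, swap -> [-1, 4, 3, 17, 4]
Pass 2: Select minimum 3 at index 2, swap -> [-1, 3, 4, 17, 4]
Pass 3: Select minimum 4 at index 2, swap -> [-1, 3, 4, 17, 4]


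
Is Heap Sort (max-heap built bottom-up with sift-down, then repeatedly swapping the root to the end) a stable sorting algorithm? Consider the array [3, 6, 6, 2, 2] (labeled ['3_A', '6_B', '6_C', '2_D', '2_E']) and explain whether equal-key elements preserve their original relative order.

Trace Heap Sort on the labeled array (the key is the number; the letter only tracks identity):
  Build max-heap: [6_B, 3_A, 6_C, 2_D, 2_E]
  Swap root 6_B to index 4, re-heapify first 4 -> [6_C, 3_A, 2_E, 2_D, 6_B]
  Swap root 6_C to index 3, re-heapify first 3 -> [3_A, 2_D, 2_E, 6_C, 6_B]
  Swap root 3_A to index 2, re-heapify first 2 -> [2_E, 2_D, 3_A, 6_C, 6_B]
  Swap root 2_E to index 1, re-heapify first 1 -> [2_D, 2_E, 3_A, 6_C, 6_B]
Final order: [2_D, 2_E, 3_A, 6_C, 6_B]
Equal keys:
  value 2: originally 2_D, 2_E; after sorting 2_D, 2_E -> order preserved
  value 6: originally 6_B, 6_C; after sorting 6_C, 6_B -> order changed
Equal keys were reordered, so Heap Sort is not stable: heap construction and root-to-end swaps move elements without regard to the original order of equal keys. (One such input is enough; an unstable sort may happen to preserve order on other inputs, but it gives no guarantee.)
Answer: Not stable


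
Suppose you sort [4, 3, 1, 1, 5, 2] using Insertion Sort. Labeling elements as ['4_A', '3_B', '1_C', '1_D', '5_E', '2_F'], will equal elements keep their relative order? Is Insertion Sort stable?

Trace Insertion Sort on the labeled array (the key is the number; the letter only tracks identity):
  Insert 3_B at index 0: [3_B, 4_A, 1_C, 1_D, 5_E, 2_F]
  Insert 1_C at index 0: [1_C, 3_B, 4_A, 1_D, 5_E, 2_F]
  Insert 1_D at index 1: [1_C, 1_D, 3_B, 4_A, 5_E, 2_F]
  Insert 5_E at index 4: [1_C, 1_D, 3_B, 4_A, 5_E, 2_F]
  Insert 2_F at index 2: [1_C, 1_D, 2_F, 3_B, 4_A, 5_E]
Final order: [1_C, 1_D, 2_F, 3_B, 4_A, 5_E]
Equal keys:
  value 1: originally 1_C, 1_D; after sorting 1_C, 1_D -> order preserved
All equal keys kept their original relative order. Insertion Sort is stable: elements are shifted only while they are strictly greater than the key, so a key is inserted after any equal elements already placed.
Answer: Stable


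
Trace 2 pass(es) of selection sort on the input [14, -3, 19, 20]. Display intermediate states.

Pass 1: Select minimum -3 at index 1, swap -> [-3, 14, 19, 20]
Pass 2: Select minimum 14 at index 1, swap -> [-3, 14, 19, 20]


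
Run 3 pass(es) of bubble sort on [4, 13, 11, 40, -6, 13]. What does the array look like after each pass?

After pass 1: [4, 11, 13, -6, 13, 40] (3 swaps)
After pass 2: [4, 11, -6, 13, 13, 40] (1 swaps)
After pass 3: [4, -6, 11, 13, 13, 40] (1 swaps)
Total swaps: 5


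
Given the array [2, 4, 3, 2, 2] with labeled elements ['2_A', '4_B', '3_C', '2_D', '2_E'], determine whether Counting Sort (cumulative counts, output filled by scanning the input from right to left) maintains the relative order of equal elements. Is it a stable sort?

Trace Counting Sort on the labeled array (the key is the number; the letter only tracks identity):
  Counts for values 0..4: [0, 0, 3, 1, 1]
  Cumulative counts: [0, 0, 3, 4, 5]
  Scan right to left: place 2_E at output index 2
  Scan right to left: place 2_D at output index 1
  Scan right to left: place 3_C at output index 3
  Scan right to left: place 4_B at output index 4
  Scan right to left: place 2_A at output index 0
  Output: [2_A, 2_D, 2_E, 3_C, 4_B]
Equal keys:
  value 2: originally 2_A, 2_D, 2_E; after sorting 2_A, 2_D, 2_E -> order preserved
All equal keys kept their original relative order. Counting Sort is stable: scanning the input right to left with decreasing cumulative counts places later duplicates at later output positions.
Answer: Stable


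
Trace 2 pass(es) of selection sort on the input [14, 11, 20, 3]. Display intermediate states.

Pass 1: Select minimum 3 at index 3, swap -> [3, 11, 20, 14]
Pass 2: Select minimum 11 at index 1, swap -> [3, 11, 20, 14]


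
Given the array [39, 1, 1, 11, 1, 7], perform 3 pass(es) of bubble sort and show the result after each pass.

After pass 1: [1, 1, 11, 1, 7, 39] (5 swaps)
After pass 2: [1, 1, 1, 7, 11, 39] (2 swaps)
After pass 3: [1, 1, 1, 7, 11, 39] (0 swaps)
Total swaps: 7


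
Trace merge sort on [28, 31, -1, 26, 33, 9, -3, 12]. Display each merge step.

Divide and conquer:
  Merge [28] + [31] -> [28, 31]
  Merge [-1] + [26] -> [-1, 26]
  Merge [28, 31] + [-1, 26] -> [-1, 26, 28, 31]
  Merge [33] + [9] -> [9, 33]
  Merge [-3] + [12] -> [-3, 12]
  Merge [9, 33] + [-3, 12] -> [-3, 9, 12, 33]
  Merge [-1, 26, 28, 31] + [-3, 9, 12, 33] -> [-3, -1, 9, 12, 26, 28, 31, 33]


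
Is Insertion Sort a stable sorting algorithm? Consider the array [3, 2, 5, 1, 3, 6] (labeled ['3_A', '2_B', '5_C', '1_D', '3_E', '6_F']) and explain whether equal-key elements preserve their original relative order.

Trace Insertion Sort on the labeled array (the key is the number; the letter only tracks identity):
  Insert 2_B at index 0: [2_B, 3_A, 5_C, 1_D, 3_E, 6_F]
  Insert 5_C at index 2: [2_B, 3_A, 5_C, 1_D, 3_E, 6_F]
  Insert 1_D at index 0: [1_D, 2_B, 3_A, 5_C, 3_E, 6_F]
  Insert 3_E at index 3: [1_D, 2_B, 3_A, 3_E, 5_C, 6_F]
  Insert 6_F at index 5: [1_D, 2_B, 3_A, 3_E, 5_C, 6_F]
Final order: [1_D, 2_B, 3_A, 3_E, 5_C, 6_F]
Equal keys:
  value 3: originally 3_A, 3_E; after sorting 3_A, 3_E -> order preserved
All equal keys kept their original relative order. Insertion Sort is stable: elements are shifted only while they are strictly greater than the key, so a key is inserted after any equal elements already placed.
Answer: Stable


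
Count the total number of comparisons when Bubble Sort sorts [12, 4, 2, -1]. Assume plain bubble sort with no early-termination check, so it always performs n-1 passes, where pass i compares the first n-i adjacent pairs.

Pass 1: compare adjacent pairs (0,1)..(2,3) = 3 comparison(s), 3 swap(s) -> [4, 2, -1, 12]
Pass 2: compare adjacent pairs (0,1)..(1,2) = 2 comparison(s), 2 swap(s) -> [2, -1, 4, 12]
Pass 3: compare adjacent pairs (0,1)..(0,1) = 1 comparison(s), 1 swap(s) -> [-1, 2, 4, 12]
Total comparisons: 3 + 2 + 1 = 6


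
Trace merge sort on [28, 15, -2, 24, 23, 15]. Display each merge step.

Divide and conquer:
  Merge [15] + [-2] -> [-2, 15]
  Merge [28] + [-2, 15] -> [-2, 15, 28]
  Merge [23] + [15] -> [15, 23]
  Merge [24] + [15, 23] -> [15, 23, 24]
  Merge [-2, 15, 28] + [15, 23, 24] -> [-2, 15, 15, 23, 24, 28]


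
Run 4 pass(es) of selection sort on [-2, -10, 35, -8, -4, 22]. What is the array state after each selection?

Pass 1: Select minimum -10 at index 1, swap -> [-10, -2, 35, -8, -4, 22]
Pass 2: Select minimum -8 at index 3, swap -> [-10, -8, 35, -2, -4, 22]
Pass 3: Select minimum -4 at index 4, swap -> [-10, -8, -4, -2, 35, 22]
Pass 4: Select minimum -2 at index 3, swap -> [-10, -8, -4, -2, 35, 22]


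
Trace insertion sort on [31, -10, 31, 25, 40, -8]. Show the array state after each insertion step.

First element 31 is already 'sorted'
Insert -10: shifted 1 elements -> [-10, 31, 31, 25, 40, -8]
Insert 31: shifted 0 elements -> [-10, 31, 31, 25, 40, -8]
Insert 25: shifted 2 elements -> [-10, 25, 31, 31, 40, -8]
Insert 40: shifted 0 elements -> [-10, 25, 31, 31, 40, -8]
Insert -8: shifted 4 elements -> [-10, -8, 25, 31, 31, 40]


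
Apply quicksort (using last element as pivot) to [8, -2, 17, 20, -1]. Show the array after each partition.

Partition 1: pivot=-1 at index 1 -> [-2, -1, 17, 20, 8]
Partition 2: pivot=8 at index 2 -> [-2, -1, 8, 20, 17]
Partition 3: pivot=17 at index 3 -> [-2, -1, 8, 17, 20]


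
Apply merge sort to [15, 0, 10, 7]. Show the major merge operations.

Divide and conquer:
  Merge [15] + [0] -> [0, 15]
  Merge [10] + [7] -> [7, 10]
  Merge [0, 15] + [7, 10] -> [0, 7, 10, 15]


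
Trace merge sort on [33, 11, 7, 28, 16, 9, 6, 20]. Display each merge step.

Divide and conquer:
  Merge [33] + [11] -> [11, 33]
  Merge [7] + [28] -> [7, 28]
  Merge [11, 33] + [7, 28] -> [7, 11, 28, 33]
  Merge [16] + [9] -> [9, 16]
  Merge [6] + [20] -> [6, 20]
  Merge [9, 16] + [6, 20] -> [6, 9, 16, 20]
  Merge [7, 11, 28, 33] + [6, 9, 16, 20] -> [6, 7, 9, 11, 16, 20, 28, 33]


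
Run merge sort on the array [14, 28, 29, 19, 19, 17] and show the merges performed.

Divide and conquer:
  Merge [28] + [29] -> [28, 29]
  Merge [14] + [28, 29] -> [14, 28, 29]
  Merge [19] + [17] -> [17, 19]
  Merge [19] + [17, 19] -> [17, 19, 19]
  Merge [14, 28, 29] + [17, 19, 19] -> [14, 17, 19, 19, 28, 29]


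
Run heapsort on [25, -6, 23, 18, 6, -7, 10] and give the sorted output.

Build heap: [25, 18, 23, -6, 6, -7, 10]
Extract 25: [23, 18, 10, -6, 6, -7, 25]
Extract 23: [18, 6, 10, -6, -7, 23, 25]
Extract 18: [10, 6, -7, -6, 18, 23, 25]
Extract 10: [6, -6, -7, 10, 18, 23, 25]
Extract 6: [-6, -7, 6, 10, 18, 23, 25]
Extract -6: [-7, -6, 6, 10, 18, 23, 25]


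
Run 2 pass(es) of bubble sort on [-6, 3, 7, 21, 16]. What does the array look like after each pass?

After pass 1: [-6, 3, 7, 16, 21] (1 swaps)
After pass 2: [-6, 3, 7, 16, 21] (0 swaps)
Total swaps: 1


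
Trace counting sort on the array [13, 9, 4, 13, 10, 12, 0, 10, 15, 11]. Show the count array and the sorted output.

Count array: [1, 0, 0, 0, 1, 0, 0, 0, 0, 1, 2, 1, 1, 2, 0, 1]
(count[i] = number of elements equal to i)
Cumulative count: [1, 1, 1, 1, 2, 2, 2, 2, 2, 3, 5, 6, 7, 9, 9, 10]
Sorted: [0, 4, 9, 10, 10, 11, 12, 13, 13, 15]


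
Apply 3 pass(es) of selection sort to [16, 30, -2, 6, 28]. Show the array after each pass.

Pass 1: Select minimum -2 at index 2, swap -> [-2, 30, 16, 6, 28]
Pass 2: Select minimum 6 at index 3, swap -> [-2, 6, 16, 30, 28]
Pass 3: Select minimum 16 at index 2, swap -> [-2, 6, 16, 30, 28]


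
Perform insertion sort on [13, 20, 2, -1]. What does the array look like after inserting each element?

First element 13 is already 'sorted'
Insert 20: shifted 0 elements -> [13, 20, 2, -1]
Insert 2: shifted 2 elements -> [2, 13, 20, -1]
Insert -1: shifted 3 elements -> [-1, 2, 13, 20]


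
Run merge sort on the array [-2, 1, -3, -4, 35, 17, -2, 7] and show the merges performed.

Divide and conquer:
  Merge [-2] + [1] -> [-2, 1]
  Merge [-3] + [-4] -> [-4, -3]
  Merge [-2, 1] + [-4, -3] -> [-4, -3, -2, 1]
  Merge [35] + [17] -> [17, 35]
  Merge [-2] + [7] -> [-2, 7]
  Merge [17, 35] + [-2, 7] -> [-2, 7, 17, 35]
  Merge [-4, -3, -2, 1] + [-2, 7, 17, 35] -> [-4, -3, -2, -2, 1, 7, 17, 35]


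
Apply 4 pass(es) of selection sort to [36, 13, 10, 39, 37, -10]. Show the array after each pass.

Pass 1: Select minimum -10 at index 5, swap -> [-10, 13, 10, 39, 37, 36]
Pass 2: Select minimum 10 at index 2, swap -> [-10, 10, 13, 39, 37, 36]
Pass 3: Select minimum 13 at index 2, swap -> [-10, 10, 13, 39, 37, 36]
Pass 4: Select minimum 36 at index 5, swap -> [-10, 10, 13, 36, 37, 39]


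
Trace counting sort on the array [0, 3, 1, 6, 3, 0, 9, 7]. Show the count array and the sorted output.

Count array: [2, 1, 0, 2, 0, 0, 1, 1, 0, 1]
(count[i] = number of elements equal to i)
Cumulative count: [2, 3, 3, 5, 5, 5, 6, 7, 7, 8]
Sorted: [0, 0, 1, 3, 3, 6, 7, 9]


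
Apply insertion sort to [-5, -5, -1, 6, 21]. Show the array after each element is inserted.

First element -5 is already 'sorted'
Insert -5: shifted 0 elements -> [-5, -5, -1, 6, 21]
Insert -1: shifted 0 elements -> [-5, -5, -1, 6, 21]
Insert 6: shifted 0 elements -> [-5, -5, -1, 6, 21]
Insert 21: shifted 0 elements -> [-5, -5, -1, 6, 21]


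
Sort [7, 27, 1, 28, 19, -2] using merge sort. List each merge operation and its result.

Divide and conquer:
  Merge [27] + [1] -> [1, 27]
  Merge [7] + [1, 27] -> [1, 7, 27]
  Merge [19] + [-2] -> [-2, 19]
  Merge [28] + [-2, 19] -> [-2, 19, 28]
  Merge [1, 7, 27] + [-2, 19, 28] -> [-2, 1, 7, 19, 27, 28]


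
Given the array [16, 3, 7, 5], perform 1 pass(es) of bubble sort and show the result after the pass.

After pass 1: [3, 7, 5, 16] (3 swaps)
Total swaps: 3


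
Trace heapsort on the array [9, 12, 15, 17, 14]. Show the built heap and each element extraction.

Build heap: [17, 14, 15, 12, 9]
Extract 17: [15, 14, 9, 12, 17]
Extract 15: [14, 12, 9, 15, 17]
Extract 14: [12, 9, 14, 15, 17]
Extract 12: [9, 12, 14, 15, 17]


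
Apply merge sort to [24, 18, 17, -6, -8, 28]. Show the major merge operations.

Divide and conquer:
  Merge [18] + [17] -> [17, 18]
  Merge [24] + [17, 18] -> [17, 18, 24]
  Merge [-8] + [28] -> [-8, 28]
  Merge [-6] + [-8, 28] -> [-8, -6, 28]
  Merge [17, 18, 24] + [-8, -6, 28] -> [-8, -6, 17, 18, 24, 28]


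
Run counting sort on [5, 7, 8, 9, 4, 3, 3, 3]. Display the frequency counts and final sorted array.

Count array: [0, 0, 0, 3, 1, 1, 0, 1, 1, 1]
(count[i] = number of elements equal to i)
Cumulative count: [0, 0, 0, 3, 4, 5, 5, 6, 7, 8]
Sorted: [3, 3, 3, 4, 5, 7, 8, 9]


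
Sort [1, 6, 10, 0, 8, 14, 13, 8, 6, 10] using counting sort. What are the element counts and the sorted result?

Count array: [1, 1, 0, 0, 0, 0, 2, 0, 2, 0, 2, 0, 0, 1, 1]
(count[i] = number of elements equal to i)
Cumulative count: [1, 2, 2, 2, 2, 2, 4, 4, 6, 6, 8, 8, 8, 9, 10]
Sorted: [0, 1, 6, 6, 8, 8, 10, 10, 13, 14]


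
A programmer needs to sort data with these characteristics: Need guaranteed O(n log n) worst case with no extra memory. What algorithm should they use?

Best choice: Heapsort
Reason: Heapsort is O(n log n) worst case and sorts in-place; quicksort can degrade to O(n^2)


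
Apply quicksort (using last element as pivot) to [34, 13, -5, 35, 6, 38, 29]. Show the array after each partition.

Partition 1: pivot=29 at index 3 -> [13, -5, 6, 29, 34, 38, 35]
Partition 2: pivot=6 at index 1 -> [-5, 6, 13, 29, 34, 38, 35]
Partition 3: pivot=35 at index 5 -> [-5, 6, 13, 29, 34, 35, 38]


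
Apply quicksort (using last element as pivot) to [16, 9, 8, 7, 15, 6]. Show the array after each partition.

Partition 1: pivot=6 at index 0 -> [6, 9, 8, 7, 15, 16]
Partition 2: pivot=16 at index 5 -> [6, 9, 8, 7, 15, 16]
Partition 3: pivot=15 at index 4 -> [6, 9, 8, 7, 15, 16]
Partition 4: pivot=7 at index 1 -> [6, 7, 8, 9, 15, 16]
Partition 5: pivot=9 at index 3 -> [6, 7, 8, 9, 15, 16]


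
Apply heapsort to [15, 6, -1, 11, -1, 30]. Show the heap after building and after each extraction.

Build heap: [30, 11, 15, 6, -1, -1]
Extract 30: [15, 11, -1, 6, -1, 30]
Extract 15: [11, 6, -1, -1, 15, 30]
Extract 11: [6, -1, -1, 11, 15, 30]
Extract 6: [-1, -1, 6, 11, 15, 30]
Extract -1: [-1, -1, 6, 11, 15, 30]


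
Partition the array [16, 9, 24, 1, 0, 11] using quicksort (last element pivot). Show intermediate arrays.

Partition 1: pivot=11 at index 3 -> [9, 1, 0, 11, 24, 16]
Partition 2: pivot=0 at index 0 -> [0, 1, 9, 11, 24, 16]
Partition 3: pivot=9 at index 2 -> [0, 1, 9, 11, 24, 16]
Partition 4: pivot=16 at index 4 -> [0, 1, 9, 11, 16, 24]


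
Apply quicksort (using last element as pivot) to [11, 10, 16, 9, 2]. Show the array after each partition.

Partition 1: pivot=2 at index 0 -> [2, 10, 16, 9, 11]
Partition 2: pivot=11 at index 3 -> [2, 10, 9, 11, 16]
Partition 3: pivot=9 at index 1 -> [2, 9, 10, 11, 16]


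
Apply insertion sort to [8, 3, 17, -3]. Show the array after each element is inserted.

First element 8 is already 'sorted'
Insert 3: shifted 1 elements -> [3, 8, 17, -3]
Insert 17: shifted 0 elements -> [3, 8, 17, -3]
Insert -3: shifted 3 elements -> [-3, 3, 8, 17]


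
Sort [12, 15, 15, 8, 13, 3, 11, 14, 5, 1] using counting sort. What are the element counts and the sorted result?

Count array: [0, 1, 0, 1, 0, 1, 0, 0, 1, 0, 0, 1, 1, 1, 1, 2]
(count[i] = number of elements equal to i)
Cumulative count: [0, 1, 1, 2, 2, 3, 3, 3, 4, 4, 4, 5, 6, 7, 8, 10]
Sorted: [1, 3, 5, 8, 11, 12, 13, 14, 15, 15]


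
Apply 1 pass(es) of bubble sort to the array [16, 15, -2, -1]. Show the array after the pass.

After pass 1: [15, -2, -1, 16] (3 swaps)
Total swaps: 3


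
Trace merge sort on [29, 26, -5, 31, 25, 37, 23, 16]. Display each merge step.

Divide and conquer:
  Merge [29] + [26] -> [26, 29]
  Merge [-5] + [31] -> [-5, 31]
  Merge [26, 29] + [-5, 31] -> [-5, 26, 29, 31]
  Merge [25] + [37] -> [25, 37]
  Merge [23] + [16] -> [16, 23]
  Merge [25, 37] + [16, 23] -> [16, 23, 25, 37]
  Merge [-5, 26, 29, 31] + [16, 23, 25, 37] -> [-5, 16, 23, 25, 26, 29, 31, 37]


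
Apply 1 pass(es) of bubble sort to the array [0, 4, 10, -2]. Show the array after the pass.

After pass 1: [0, 4, -2, 10] (1 swaps)
Total swaps: 1


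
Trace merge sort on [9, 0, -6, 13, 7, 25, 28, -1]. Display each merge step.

Divide and conquer:
  Merge [9] + [0] -> [0, 9]
  Merge [-6] + [13] -> [-6, 13]
  Merge [0, 9] + [-6, 13] -> [-6, 0, 9, 13]
  Merge [7] + [25] -> [7, 25]
  Merge [28] + [-1] -> [-1, 28]
  Merge [7, 25] + [-1, 28] -> [-1, 7, 25, 28]
  Merge [-6, 0, 9, 13] + [-1, 7, 25, 28] -> [-6, -1, 0, 7, 9, 13, 25, 28]


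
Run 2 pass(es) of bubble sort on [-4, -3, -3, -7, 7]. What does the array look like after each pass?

After pass 1: [-4, -3, -7, -3, 7] (1 swaps)
After pass 2: [-4, -7, -3, -3, 7] (1 swaps)
Total swaps: 2


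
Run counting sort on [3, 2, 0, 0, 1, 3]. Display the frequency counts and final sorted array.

Count array: [2, 1, 1, 2]
(count[i] = number of elements equal to i)
Cumulative count: [2, 3, 4, 6]
Sorted: [0, 0, 1, 2, 3, 3]


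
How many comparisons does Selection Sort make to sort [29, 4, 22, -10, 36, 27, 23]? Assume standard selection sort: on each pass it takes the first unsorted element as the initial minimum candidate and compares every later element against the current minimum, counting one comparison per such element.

Pass 1: scan indices 1..6 for the minimum = 6 comparison(s); min is -10, place at index 0 -> [-10, 4, 22, 29, 36, 27, 23]
Pass 2: scan indices 2..6 for the minimum = 5 comparison(s); min is 4, place at index 1 -> [-10, 4, 22, 29, 36, 27, 23]
Pass 3: scan indices 3..6 for the minimum = 4 comparison(s); min is 22, place at index 2 -> [-10, 4, 22, 29, 36, 27, 23]
Pass 4: scan indices 4..6 for the minimum = 3 comparison(s); min is 23, place at index 3 -> [-10, 4, 22, 23, 36, 27, 29]
Pass 5: scan indices 5..6 for the minimum = 2 comparison(s); min is 27, place at index 4 -> [-10, 4, 22, 23, 27, 36, 29]
Pass 6: scan indices 6..6 for the minimum = 1 comparison(s); min is 29, place at index 5 -> [-10, 4, 22, 23, 27, 29, 36]
Selection sort always scans the whole unsorted suffix, so the count is (n-1) + (n-2) + ... + 1 = n(n-1)/2 = 7*6/2 = 21 regardless of the input order.
Total comparisons: 6 + 5 + 4 + 3 + 2 + 1 = 21


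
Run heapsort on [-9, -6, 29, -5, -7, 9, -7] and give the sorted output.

Build heap: [29, -5, 9, -6, -7, -9, -7]
Extract 29: [9, -5, -7, -6, -7, -9, 29]
Extract 9: [-5, -6, -7, -9, -7, 9, 29]
Extract -5: [-6, -7, -7, -9, -5, 9, 29]
Extract -6: [-7, -9, -7, -6, -5, 9, 29]
Extract -7: [-7, -9, -7, -6, -5, 9, 29]
Extract -7: [-9, -7, -7, -6, -5, 9, 29]


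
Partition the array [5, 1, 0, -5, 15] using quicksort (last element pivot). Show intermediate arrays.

Partition 1: pivot=15 at index 4 -> [5, 1, 0, -5, 15]
Partition 2: pivot=-5 at index 0 -> [-5, 1, 0, 5, 15]
Partition 3: pivot=5 at index 3 -> [-5, 1, 0, 5, 15]
Partition 4: pivot=0 at index 1 -> [-5, 0, 1, 5, 15]


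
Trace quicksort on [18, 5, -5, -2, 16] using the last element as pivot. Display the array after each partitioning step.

Partition 1: pivot=16 at index 3 -> [5, -5, -2, 16, 18]
Partition 2: pivot=-2 at index 1 -> [-5, -2, 5, 16, 18]


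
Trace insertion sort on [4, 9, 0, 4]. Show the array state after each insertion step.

First element 4 is already 'sorted'
Insert 9: shifted 0 elements -> [4, 9, 0, 4]
Insert 0: shifted 2 elements -> [0, 4, 9, 4]
Insert 4: shifted 1 elements -> [0, 4, 4, 9]


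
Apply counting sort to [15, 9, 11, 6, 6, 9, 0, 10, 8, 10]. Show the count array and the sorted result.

Count array: [1, 0, 0, 0, 0, 0, 2, 0, 1, 2, 2, 1, 0, 0, 0, 1]
(count[i] = number of elements equal to i)
Cumulative count: [1, 1, 1, 1, 1, 1, 3, 3, 4, 6, 8, 9, 9, 9, 9, 10]
Sorted: [0, 6, 6, 8, 9, 9, 10, 10, 11, 15]


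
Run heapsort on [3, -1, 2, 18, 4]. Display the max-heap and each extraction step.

Build heap: [18, 4, 2, -1, 3]
Extract 18: [4, 3, 2, -1, 18]
Extract 4: [3, -1, 2, 4, 18]
Extract 3: [2, -1, 3, 4, 18]
Extract 2: [-1, 2, 3, 4, 18]


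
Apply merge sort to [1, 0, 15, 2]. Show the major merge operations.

Divide and conquer:
  Merge [1] + [0] -> [0, 1]
  Merge [15] + [2] -> [2, 15]
  Merge [0, 1] + [2, 15] -> [0, 1, 2, 15]


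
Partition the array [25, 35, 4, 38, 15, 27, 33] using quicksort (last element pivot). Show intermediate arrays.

Partition 1: pivot=33 at index 4 -> [25, 4, 15, 27, 33, 38, 35]
Partition 2: pivot=27 at index 3 -> [25, 4, 15, 27, 33, 38, 35]
Partition 3: pivot=15 at index 1 -> [4, 15, 25, 27, 33, 38, 35]
Partition 4: pivot=35 at index 5 -> [4, 15, 25, 27, 33, 35, 38]


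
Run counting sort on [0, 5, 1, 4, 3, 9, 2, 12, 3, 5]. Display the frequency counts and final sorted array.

Count array: [1, 1, 1, 2, 1, 2, 0, 0, 0, 1, 0, 0, 1]
(count[i] = number of elements equal to i)
Cumulative count: [1, 2, 3, 5, 6, 8, 8, 8, 8, 9, 9, 9, 10]
Sorted: [0, 1, 2, 3, 3, 4, 5, 5, 9, 12]


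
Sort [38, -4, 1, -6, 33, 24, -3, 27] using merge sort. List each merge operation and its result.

Divide and conquer:
  Merge [38] + [-4] -> [-4, 38]
  Merge [1] + [-6] -> [-6, 1]
  Merge [-4, 38] + [-6, 1] -> [-6, -4, 1, 38]
  Merge [33] + [24] -> [24, 33]
  Merge [-3] + [27] -> [-3, 27]
  Merge [24, 33] + [-3, 27] -> [-3, 24, 27, 33]
  Merge [-6, -4, 1, 38] + [-3, 24, 27, 33] -> [-6, -4, -3, 1, 24, 27, 33, 38]


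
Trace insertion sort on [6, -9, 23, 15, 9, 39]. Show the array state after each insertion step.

First element 6 is already 'sorted'
Insert -9: shifted 1 elements -> [-9, 6, 23, 15, 9, 39]
Insert 23: shifted 0 elements -> [-9, 6, 23, 15, 9, 39]
Insert 15: shifted 1 elements -> [-9, 6, 15, 23, 9, 39]
Insert 9: shifted 2 elements -> [-9, 6, 9, 15, 23, 39]
Insert 39: shifted 0 elements -> [-9, 6, 9, 15, 23, 39]


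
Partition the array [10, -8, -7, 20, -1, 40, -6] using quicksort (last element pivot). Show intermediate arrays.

Partition 1: pivot=-6 at index 2 -> [-8, -7, -6, 20, -1, 40, 10]
Partition 2: pivot=-7 at index 1 -> [-8, -7, -6, 20, -1, 40, 10]
Partition 3: pivot=10 at index 4 -> [-8, -7, -6, -1, 10, 40, 20]
Partition 4: pivot=20 at index 5 -> [-8, -7, -6, -1, 10, 20, 40]


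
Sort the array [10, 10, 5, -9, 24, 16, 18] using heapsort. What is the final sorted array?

Build heap: [24, 10, 18, -9, 10, 16, 5]
Extract 24: [18, 10, 16, -9, 10, 5, 24]
Extract 18: [16, 10, 5, -9, 10, 18, 24]
Extract 16: [10, 10, 5, -9, 16, 18, 24]
Extract 10: [10, -9, 5, 10, 16, 18, 24]
Extract 10: [5, -9, 10, 10, 16, 18, 24]
Extract 5: [-9, 5, 10, 10, 16, 18, 24]


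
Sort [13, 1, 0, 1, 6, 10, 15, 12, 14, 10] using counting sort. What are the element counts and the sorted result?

Count array: [1, 2, 0, 0, 0, 0, 1, 0, 0, 0, 2, 0, 1, 1, 1, 1]
(count[i] = number of elements equal to i)
Cumulative count: [1, 3, 3, 3, 3, 3, 4, 4, 4, 4, 6, 6, 7, 8, 9, 10]
Sorted: [0, 1, 1, 6, 10, 10, 12, 13, 14, 15]


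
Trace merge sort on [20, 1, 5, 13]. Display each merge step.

Divide and conquer:
  Merge [20] + [1] -> [1, 20]
  Merge [5] + [13] -> [5, 13]
  Merge [1, 20] + [5, 13] -> [1, 5, 13, 20]


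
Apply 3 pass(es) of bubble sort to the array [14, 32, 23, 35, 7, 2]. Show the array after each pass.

After pass 1: [14, 23, 32, 7, 2, 35] (3 swaps)
After pass 2: [14, 23, 7, 2, 32, 35] (2 swaps)
After pass 3: [14, 7, 2, 23, 32, 35] (2 swaps)
Total swaps: 7


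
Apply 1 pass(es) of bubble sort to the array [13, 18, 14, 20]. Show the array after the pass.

After pass 1: [13, 14, 18, 20] (1 swaps)
Total swaps: 1


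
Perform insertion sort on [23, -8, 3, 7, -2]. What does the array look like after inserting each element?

First element 23 is already 'sorted'
Insert -8: shifted 1 elements -> [-8, 23, 3, 7, -2]
Insert 3: shifted 1 elements -> [-8, 3, 23, 7, -2]
Insert 7: shifted 1 elements -> [-8, 3, 7, 23, -2]
Insert -2: shifted 3 elements -> [-8, -2, 3, 7, 23]


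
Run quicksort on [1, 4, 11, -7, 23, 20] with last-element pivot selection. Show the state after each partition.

Partition 1: pivot=20 at index 4 -> [1, 4, 11, -7, 20, 23]
Partition 2: pivot=-7 at index 0 -> [-7, 4, 11, 1, 20, 23]
Partition 3: pivot=1 at index 1 -> [-7, 1, 11, 4, 20, 23]
Partition 4: pivot=4 at index 2 -> [-7, 1, 4, 11, 20, 23]


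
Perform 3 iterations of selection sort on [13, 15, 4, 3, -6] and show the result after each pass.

Pass 1: Select minimum -6 at index 4, swap -> [-6, 15, 4, 3, 13]
Pass 2: Select minimum 3 at index 3, swap -> [-6, 3, 4, 15, 13]
Pass 3: Select minimum 4 at index 2, swap -> [-6, 3, 4, 15, 13]


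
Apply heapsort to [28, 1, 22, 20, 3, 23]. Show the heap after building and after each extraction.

Build heap: [28, 20, 23, 1, 3, 22]
Extract 28: [23, 20, 22, 1, 3, 28]
Extract 23: [22, 20, 3, 1, 23, 28]
Extract 22: [20, 1, 3, 22, 23, 28]
Extract 20: [3, 1, 20, 22, 23, 28]
Extract 3: [1, 3, 20, 22, 23, 28]


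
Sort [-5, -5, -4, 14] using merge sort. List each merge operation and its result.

Divide and conquer:
  Merge [-5] + [-5] -> [-5, -5]
  Merge [-4] + [14] -> [-4, 14]
  Merge [-5, -5] + [-4, 14] -> [-5, -5, -4, 14]


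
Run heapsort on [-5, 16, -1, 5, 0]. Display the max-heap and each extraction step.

Build heap: [16, 5, -1, -5, 0]
Extract 16: [5, 0, -1, -5, 16]
Extract 5: [0, -5, -1, 5, 16]
Extract 0: [-1, -5, 0, 5, 16]
Extract -1: [-5, -1, 0, 5, 16]


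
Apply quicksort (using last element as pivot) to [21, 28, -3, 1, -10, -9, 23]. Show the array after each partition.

Partition 1: pivot=23 at index 5 -> [21, -3, 1, -10, -9, 23, 28]
Partition 2: pivot=-9 at index 1 -> [-10, -9, 1, 21, -3, 23, 28]
Partition 3: pivot=-3 at index 2 -> [-10, -9, -3, 21, 1, 23, 28]
Partition 4: pivot=1 at index 3 -> [-10, -9, -3, 1, 21, 23, 28]


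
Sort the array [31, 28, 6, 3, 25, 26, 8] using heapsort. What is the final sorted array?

Build heap: [31, 28, 26, 3, 25, 6, 8]
Extract 31: [28, 25, 26, 3, 8, 6, 31]
Extract 28: [26, 25, 6, 3, 8, 28, 31]
Extract 26: [25, 8, 6, 3, 26, 28, 31]
Extract 25: [8, 3, 6, 25, 26, 28, 31]
Extract 8: [6, 3, 8, 25, 26, 28, 31]
Extract 6: [3, 6, 8, 25, 26, 28, 31]


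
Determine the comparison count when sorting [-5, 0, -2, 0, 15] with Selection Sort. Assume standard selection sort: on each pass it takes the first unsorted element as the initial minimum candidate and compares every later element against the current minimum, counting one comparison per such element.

Pass 1: scan indices 1..4 for the minimum = 4 comparison(s); min is -5, place at index 0 -> [-5, 0, -2, 0, 15]
Pass 2: scan indices 2..4 for the minimum = 3 comparison(s); min is -2, place at index 1 -> [-5, -2, 0, 0, 15]
Pass 3: scan indices 3..4 for the minimum = 2 comparison(s); min is 0, place at index 2 -> [-5, -2, 0, 0, 15]
Pass 4: scan indices 4..4 for the minimum = 1 comparison(s); min is 0, place at index 3 -> [-5, -2, 0, 0, 15]
Selection sort always scans the whole unsorted suffix, so the count is (n-1) + (n-2) + ... + 1 = n(n-1)/2 = 5*4/2 = 10 regardless of the input order.
Total comparisons: 4 + 3 + 2 + 1 = 10


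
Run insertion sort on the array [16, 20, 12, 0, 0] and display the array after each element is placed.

First element 16 is already 'sorted'
Insert 20: shifted 0 elements -> [16, 20, 12, 0, 0]
Insert 12: shifted 2 elements -> [12, 16, 20, 0, 0]
Insert 0: shifted 3 elements -> [0, 12, 16, 20, 0]
Insert 0: shifted 3 elements -> [0, 0, 12, 16, 20]


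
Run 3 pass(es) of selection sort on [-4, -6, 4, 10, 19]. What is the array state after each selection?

Pass 1: Select minimum -6 at index 1, swap -> [-6, -4, 4, 10, 19]
Pass 2: Select minimum -4 at index 1, swap -> [-6, -4, 4, 10, 19]
Pass 3: Select minimum 4 at index 2, swap -> [-6, -4, 4, 10, 19]


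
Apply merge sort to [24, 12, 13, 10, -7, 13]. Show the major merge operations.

Divide and conquer:
  Merge [12] + [13] -> [12, 13]
  Merge [24] + [12, 13] -> [12, 13, 24]
  Merge [-7] + [13] -> [-7, 13]
  Merge [10] + [-7, 13] -> [-7, 10, 13]
  Merge [12, 13, 24] + [-7, 10, 13] -> [-7, 10, 12, 13, 13, 24]


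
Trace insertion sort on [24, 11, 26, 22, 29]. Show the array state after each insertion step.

First element 24 is already 'sorted'
Insert 11: shifted 1 elements -> [11, 24, 26, 22, 29]
Insert 26: shifted 0 elements -> [11, 24, 26, 22, 29]
Insert 22: shifted 2 elements -> [11, 22, 24, 26, 29]
Insert 29: shifted 0 elements -> [11, 22, 24, 26, 29]


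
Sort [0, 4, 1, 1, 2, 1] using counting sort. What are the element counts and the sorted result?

Count array: [1, 3, 1, 0, 1]
(count[i] = number of elements equal to i)
Cumulative count: [1, 4, 5, 5, 6]
Sorted: [0, 1, 1, 1, 2, 4]


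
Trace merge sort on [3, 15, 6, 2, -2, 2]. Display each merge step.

Divide and conquer:
  Merge [15] + [6] -> [6, 15]
  Merge [3] + [6, 15] -> [3, 6, 15]
  Merge [-2] + [2] -> [-2, 2]
  Merge [2] + [-2, 2] -> [-2, 2, 2]
  Merge [3, 6, 15] + [-2, 2, 2] -> [-2, 2, 2, 3, 6, 15]


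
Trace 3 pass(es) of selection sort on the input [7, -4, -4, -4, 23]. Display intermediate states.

Pass 1: Select minimum -4 at index 1, swap -> [-4, 7, -4, -4, 23]
Pass 2: Select minimum -4 at index 2, swap -> [-4, -4, 7, -4, 23]
Pass 3: Select minimum -4 at index 3, swap -> [-4, -4, -4, 7, 23]


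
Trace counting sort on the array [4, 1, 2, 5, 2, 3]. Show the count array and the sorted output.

Count array: [0, 1, 2, 1, 1, 1]
(count[i] = number of elements equal to i)
Cumulative count: [0, 1, 3, 4, 5, 6]
Sorted: [1, 2, 2, 3, 4, 5]


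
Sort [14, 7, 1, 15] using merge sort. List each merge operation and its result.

Divide and conquer:
  Merge [14] + [7] -> [7, 14]
  Merge [1] + [15] -> [1, 15]
  Merge [7, 14] + [1, 15] -> [1, 7, 14, 15]


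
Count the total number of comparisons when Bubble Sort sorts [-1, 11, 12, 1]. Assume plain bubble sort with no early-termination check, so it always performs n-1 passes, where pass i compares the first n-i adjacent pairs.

Pass 1: compare adjacent pairs (0,1)..(2,3) = 3 comparison(s), 1 swap(s) -> [-1, 11, 1, 12]
Pass 2: compare adjacent pairs (0,1)..(1,2) = 2 comparison(s), 1 swap(s) -> [-1, 1, 11, 12]
Pass 3: compare adjacent pairs (0,1)..(0,1) = 1 comparison(s), 0 swap(s) -> [-1, 1, 11, 12]
Total comparisons: 3 + 2 + 1 = 6


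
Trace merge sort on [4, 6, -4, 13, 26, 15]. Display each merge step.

Divide and conquer:
  Merge [6] + [-4] -> [-4, 6]
  Merge [4] + [-4, 6] -> [-4, 4, 6]
  Merge [26] + [15] -> [15, 26]
  Merge [13] + [15, 26] -> [13, 15, 26]
  Merge [-4, 4, 6] + [13, 15, 26] -> [-4, 4, 6, 13, 15, 26]


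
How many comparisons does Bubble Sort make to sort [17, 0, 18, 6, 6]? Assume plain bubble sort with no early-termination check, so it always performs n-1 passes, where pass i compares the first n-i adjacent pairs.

Pass 1: compare adjacent pairs (0,1)..(3,4) = 4 comparison(s), 3 swap(s) -> [0, 17, 6, 6, 18]
Pass 2: compare adjacent pairs (0,1)..(2,3) = 3 comparison(s), 2 swap(s) -> [0, 6, 6, 17, 18]
Pass 3: compare adjacent pairs (0,1)..(1,2) = 2 comparison(s), 0 swap(s) -> [0, 6, 6, 17, 18]
Pass 4: compare adjacent pairs (0,1)..(0,1) = 1 comparison(s), 0 swap(s) -> [0, 6, 6, 17, 18]
Total comparisons: 4 + 3 + 2 + 1 = 10


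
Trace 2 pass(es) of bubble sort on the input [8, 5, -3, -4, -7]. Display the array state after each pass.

After pass 1: [5, -3, -4, -7, 8] (4 swaps)
After pass 2: [-3, -4, -7, 5, 8] (3 swaps)
Total swaps: 7


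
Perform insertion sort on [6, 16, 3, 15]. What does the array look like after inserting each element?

First element 6 is already 'sorted'
Insert 16: shifted 0 elements -> [6, 16, 3, 15]
Insert 3: shifted 2 elements -> [3, 6, 16, 15]
Insert 15: shifted 1 elements -> [3, 6, 15, 16]


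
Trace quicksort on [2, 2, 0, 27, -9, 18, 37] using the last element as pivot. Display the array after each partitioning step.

Partition 1: pivot=37 at index 6 -> [2, 2, 0, 27, -9, 18, 37]
Partition 2: pivot=18 at index 4 -> [2, 2, 0, -9, 18, 27, 37]
Partition 3: pivot=-9 at index 0 -> [-9, 2, 0, 2, 18, 27, 37]
Partition 4: pivot=2 at index 3 -> [-9, 2, 0, 2, 18, 27, 37]
Partition 5: pivot=0 at index 1 -> [-9, 0, 2, 2, 18, 27, 37]


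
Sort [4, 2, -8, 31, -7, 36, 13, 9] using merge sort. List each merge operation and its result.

Divide and conquer:
  Merge [4] + [2] -> [2, 4]
  Merge [-8] + [31] -> [-8, 31]
  Merge [2, 4] + [-8, 31] -> [-8, 2, 4, 31]
  Merge [-7] + [36] -> [-7, 36]
  Merge [13] + [9] -> [9, 13]
  Merge [-7, 36] + [9, 13] -> [-7, 9, 13, 36]
  Merge [-8, 2, 4, 31] + [-7, 9, 13, 36] -> [-8, -7, 2, 4, 9, 13, 31, 36]


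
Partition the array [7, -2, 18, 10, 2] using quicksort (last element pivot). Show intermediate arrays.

Partition 1: pivot=2 at index 1 -> [-2, 2, 18, 10, 7]
Partition 2: pivot=7 at index 2 -> [-2, 2, 7, 10, 18]
Partition 3: pivot=18 at index 4 -> [-2, 2, 7, 10, 18]


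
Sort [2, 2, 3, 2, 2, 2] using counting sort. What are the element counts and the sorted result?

Count array: [0, 0, 5, 1]
(count[i] = number of elements equal to i)
Cumulative count: [0, 0, 5, 6]
Sorted: [2, 2, 2, 2, 2, 3]


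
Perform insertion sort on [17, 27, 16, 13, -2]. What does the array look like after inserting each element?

First element 17 is already 'sorted'
Insert 27: shifted 0 elements -> [17, 27, 16, 13, -2]
Insert 16: shifted 2 elements -> [16, 17, 27, 13, -2]
Insert 13: shifted 3 elements -> [13, 16, 17, 27, -2]
Insert -2: shifted 4 elements -> [-2, 13, 16, 17, 27]


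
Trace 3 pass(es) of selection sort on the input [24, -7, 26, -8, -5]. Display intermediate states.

Pass 1: Select minimum -8 at index 3, swap -> [-8, -7, 26, 24, -5]
Pass 2: Select minimum -7 at index 1, swap -> [-8, -7, 26, 24, -5]
Pass 3: Select minimum -5 at index 4, swap -> [-8, -7, -5, 24, 26]


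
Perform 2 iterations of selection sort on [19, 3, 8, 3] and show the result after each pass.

Pass 1: Select minimum 3 at index 1, swap -> [3, 19, 8, 3]
Pass 2: Select minimum 3 at index 3, swap -> [3, 3, 8, 19]


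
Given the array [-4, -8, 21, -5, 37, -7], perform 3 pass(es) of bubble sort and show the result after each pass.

After pass 1: [-8, -4, -5, 21, -7, 37] (3 swaps)
After pass 2: [-8, -5, -4, -7, 21, 37] (2 swaps)
After pass 3: [-8, -5, -7, -4, 21, 37] (1 swaps)
Total swaps: 6


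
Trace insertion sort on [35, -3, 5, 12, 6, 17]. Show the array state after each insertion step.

First element 35 is already 'sorted'
Insert -3: shifted 1 elements -> [-3, 35, 5, 12, 6, 17]
Insert 5: shifted 1 elements -> [-3, 5, 35, 12, 6, 17]
Insert 12: shifted 1 elements -> [-3, 5, 12, 35, 6, 17]
Insert 6: shifted 2 elements -> [-3, 5, 6, 12, 35, 17]
Insert 17: shifted 1 elements -> [-3, 5, 6, 12, 17, 35]


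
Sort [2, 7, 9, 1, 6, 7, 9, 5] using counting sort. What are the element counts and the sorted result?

Count array: [0, 1, 1, 0, 0, 1, 1, 2, 0, 2]
(count[i] = number of elements equal to i)
Cumulative count: [0, 1, 2, 2, 2, 3, 4, 6, 6, 8]
Sorted: [1, 2, 5, 6, 7, 7, 9, 9]


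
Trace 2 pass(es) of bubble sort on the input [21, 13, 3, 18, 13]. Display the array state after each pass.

After pass 1: [13, 3, 18, 13, 21] (4 swaps)
After pass 2: [3, 13, 13, 18, 21] (2 swaps)
Total swaps: 6


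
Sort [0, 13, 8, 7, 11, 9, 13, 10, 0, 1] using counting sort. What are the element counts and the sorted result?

Count array: [2, 1, 0, 0, 0, 0, 0, 1, 1, 1, 1, 1, 0, 2]
(count[i] = number of elements equal to i)
Cumulative count: [2, 3, 3, 3, 3, 3, 3, 4, 5, 6, 7, 8, 8, 10]
Sorted: [0, 0, 1, 7, 8, 9, 10, 11, 13, 13]


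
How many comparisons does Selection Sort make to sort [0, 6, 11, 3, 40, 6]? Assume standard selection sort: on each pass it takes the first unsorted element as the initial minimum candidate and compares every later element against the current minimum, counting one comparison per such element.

Pass 1: scan indices 1..5 for the minimum = 5 comparison(s); min is 0, place at index 0 -> [0, 6, 11, 3, 40, 6]
Pass 2: scan indices 2..5 for the minimum = 4 comparison(s); min is 3, place at index 1 -> [0, 3, 11, 6, 40, 6]
Pass 3: scan indices 3..5 for the minimum = 3 comparison(s); min is 6, place at index 2 -> [0, 3, 6, 11, 40, 6]
Pass 4: scan indices 4..5 for the minimum = 2 comparison(s); min is 6, place at index 3 -> [0, 3, 6, 6, 40, 11]
Pass 5: scan indices 5..5 for the minimum = 1 comparison(s); min is 11, place at index 4 -> [0, 3, 6, 6, 11, 40]
Selection sort always scans the whole unsorted suffix, so the count is (n-1) + (n-2) + ... + 1 = n(n-1)/2 = 6*5/2 = 15 regardless of the input order.
Total comparisons: 5 + 4 + 3 + 2 + 1 = 15


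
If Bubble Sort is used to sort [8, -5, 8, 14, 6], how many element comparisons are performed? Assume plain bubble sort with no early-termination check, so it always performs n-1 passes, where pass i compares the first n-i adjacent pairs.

Pass 1: compare adjacent pairs (0,1)..(3,4) = 4 comparison(s), 2 swap(s) -> [-5, 8, 8, 6, 14]
Pass 2: compare adjacent pairs (0,1)..(2,3) = 3 comparison(s), 1 swap(s) -> [-5, 8, 6, 8, 14]
Pass 3: compare adjacent pairs (0,1)..(1,2) = 2 comparison(s), 1 swap(s) -> [-5, 6, 8, 8, 14]
Pass 4: compare adjacent pairs (0,1)..(0,1) = 1 comparison(s), 0 swap(s) -> [-5, 6, 8, 8, 14]
Total comparisons: 4 + 3 + 2 + 1 = 10


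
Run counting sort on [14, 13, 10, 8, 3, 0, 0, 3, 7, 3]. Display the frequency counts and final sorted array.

Count array: [2, 0, 0, 3, 0, 0, 0, 1, 1, 0, 1, 0, 0, 1, 1]
(count[i] = number of elements equal to i)
Cumulative count: [2, 2, 2, 5, 5, 5, 5, 6, 7, 7, 8, 8, 8, 9, 10]
Sorted: [0, 0, 3, 3, 3, 7, 8, 10, 13, 14]


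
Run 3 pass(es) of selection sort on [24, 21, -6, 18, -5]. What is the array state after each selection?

Pass 1: Select minimum -6 at index 2, swap -> [-6, 21, 24, 18, -5]
Pass 2: Select minimum -5 at index 4, swap -> [-6, -5, 24, 18, 21]
Pass 3: Select minimum 18 at index 3, swap -> [-6, -5, 18, 24, 21]


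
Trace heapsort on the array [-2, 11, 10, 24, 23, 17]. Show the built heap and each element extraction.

Build heap: [24, 23, 17, 11, -2, 10]
Extract 24: [23, 11, 17, 10, -2, 24]
Extract 23: [17, 11, -2, 10, 23, 24]
Extract 17: [11, 10, -2, 17, 23, 24]
Extract 11: [10, -2, 11, 17, 23, 24]
Extract 10: [-2, 10, 11, 17, 23, 24]


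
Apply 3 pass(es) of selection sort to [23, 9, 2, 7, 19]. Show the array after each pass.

Pass 1: Select minimum 2 at index 2, swap -> [2, 9, 23, 7, 19]
Pass 2: Select minimum 7 at index 3, swap -> [2, 7, 23, 9, 19]
Pass 3: Select minimum 9 at index 3, swap -> [2, 7, 9, 23, 19]


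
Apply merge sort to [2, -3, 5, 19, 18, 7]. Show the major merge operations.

Divide and conquer:
  Merge [-3] + [5] -> [-3, 5]
  Merge [2] + [-3, 5] -> [-3, 2, 5]
  Merge [18] + [7] -> [7, 18]
  Merge [19] + [7, 18] -> [7, 18, 19]
  Merge [-3, 2, 5] + [7, 18, 19] -> [-3, 2, 5, 7, 18, 19]


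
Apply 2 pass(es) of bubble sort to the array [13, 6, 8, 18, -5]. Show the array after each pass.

After pass 1: [6, 8, 13, -5, 18] (3 swaps)
After pass 2: [6, 8, -5, 13, 18] (1 swaps)
Total swaps: 4
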